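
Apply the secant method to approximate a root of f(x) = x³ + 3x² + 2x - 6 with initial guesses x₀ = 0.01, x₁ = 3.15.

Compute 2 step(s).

f(x) = x³ + 3x² + 2x - 6
x₀ = 0.01, x₁ = 3.15

Secant formula: x_{n+1} = x_n - f(x_n)(x_n - x_{n-1})/(f(x_n) - f(x_{n-1}))

Iteration 1:
  f(0.010000) = -5.979699
  f(3.150000) = 61.323375
  x_2 = 3.150000 - 61.323375×(3.150000 - 0.010000)/(61.323375 - (-5.979699))
       = 0.288981
Iteration 2:
  f(3.150000) = 61.323375
  f(0.288981) = -5.147377
  x_3 = 0.288981 - (-5.147377)×(0.288981 - 3.150000)/(-5.147377 - 61.323375)
       = 0.510533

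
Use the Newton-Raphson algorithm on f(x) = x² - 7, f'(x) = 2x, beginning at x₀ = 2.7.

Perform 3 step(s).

f(x) = x² - 7
f'(x) = 2x
x₀ = 2.7

Newton-Raphson formula: x_{n+1} = x_n - f(x_n)/f'(x_n)

Iteration 1:
  f(2.700000) = 0.290000
  f'(2.700000) = 5.400000
  x_1 = 2.700000 - 0.290000/5.400000 = 2.646296
Iteration 2:
  f(2.646296) = 0.002884
  f'(2.646296) = 5.292593
  x_2 = 2.646296 - 0.002884/5.292593 = 2.645751
Iteration 3:
  f(2.645751) = 0.000000
  f'(2.645751) = 5.291503
  x_3 = 2.645751 - 0.000000/5.291503 = 2.645751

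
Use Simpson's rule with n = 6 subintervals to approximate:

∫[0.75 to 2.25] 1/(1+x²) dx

f(x) = 1/(1+x²)
a = 0.75, b = 2.25, n = 6
h = (b - a)/n = 0.250000

Simpson's rule: (h/3)[f(x₀) + 4f(x₁) + 2f(x₂) + ... + f(xₙ)]

x_0 = 0.7500, f(x_0) = 0.640000, coefficient = 1
x_1 = 1.0000, f(x_1) = 0.500000, coefficient = 4
x_2 = 1.2500, f(x_2) = 0.390244, coefficient = 2
x_3 = 1.5000, f(x_3) = 0.307692, coefficient = 4
x_4 = 1.7500, f(x_4) = 0.246154, coefficient = 2
x_5 = 2.0000, f(x_5) = 0.200000, coefficient = 4
x_6 = 2.2500, f(x_6) = 0.164948, coefficient = 1

I ≈ (0.250000/3) × 6.108513 = 0.509043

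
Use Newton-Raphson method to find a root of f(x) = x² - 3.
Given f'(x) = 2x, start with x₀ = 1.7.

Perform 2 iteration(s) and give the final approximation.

f(x) = x² - 3
f'(x) = 2x
x₀ = 1.7

Newton-Raphson formula: x_{n+1} = x_n - f(x_n)/f'(x_n)

Iteration 1:
  f(1.700000) = -0.110000
  f'(1.700000) = 3.400000
  x_1 = 1.700000 - (-0.110000)/3.400000 = 1.732353
Iteration 2:
  f(1.732353) = 0.001047
  f'(1.732353) = 3.464706
  x_2 = 1.732353 - 0.001047/3.464706 = 1.732051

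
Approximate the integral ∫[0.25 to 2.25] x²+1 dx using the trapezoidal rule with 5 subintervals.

f(x) = x²+1
a = 0.25, b = 2.25, n = 5
h = (b - a)/n = 0.400000

Trapezoidal rule: (h/2)[f(x₀) + 2f(x₁) + 2f(x₂) + ... + f(xₙ)]

x_0 = 0.2500, f(x_0) = 1.062500, coefficient = 1
x_1 = 0.6500, f(x_1) = 1.422500, coefficient = 2
x_2 = 1.0500, f(x_2) = 2.102500, coefficient = 2
x_3 = 1.4500, f(x_3) = 3.102500, coefficient = 2
x_4 = 1.8500, f(x_4) = 4.422500, coefficient = 2
x_5 = 2.2500, f(x_5) = 6.062500, coefficient = 1

I ≈ (0.400000/2) × 29.225000 = 5.845000
Exact value: 5.791667
Error: 0.053333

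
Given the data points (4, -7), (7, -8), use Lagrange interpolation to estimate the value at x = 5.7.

Lagrange interpolation formula:
P(x) = Σ yᵢ × Lᵢ(x)
where Lᵢ(x) = Π_{j≠i} (x - xⱼ)/(xᵢ - xⱼ)

L_0(5.7) = (5.7 - 7)/(4 - 7) = 0.433333
L_1(5.7) = (5.7 - 4)/(7 - 4) = 0.566667

P(5.7) = (-7)×L_0(5.7) + (-8)×L_1(5.7)
P(5.7) = -7.566667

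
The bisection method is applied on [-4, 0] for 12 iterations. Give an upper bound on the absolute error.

Bisection error bound: |error| ≤ (b-a)/2^n
|error| ≤ (0 - (-4))/2^12 = 4/2^12
|error| ≤ 0.0009765625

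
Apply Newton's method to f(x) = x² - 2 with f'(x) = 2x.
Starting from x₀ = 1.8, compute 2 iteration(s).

f(x) = x² - 2
f'(x) = 2x
x₀ = 1.8

Newton-Raphson formula: x_{n+1} = x_n - f(x_n)/f'(x_n)

Iteration 1:
  f(1.800000) = 1.240000
  f'(1.800000) = 3.600000
  x_1 = 1.800000 - 1.240000/3.600000 = 1.455556
Iteration 2:
  f(1.455556) = 0.118642
  f'(1.455556) = 2.911111
  x_2 = 1.455556 - 0.118642/2.911111 = 1.414801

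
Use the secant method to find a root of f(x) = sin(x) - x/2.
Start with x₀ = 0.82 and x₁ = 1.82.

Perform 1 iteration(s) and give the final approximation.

f(x) = sin(x) - x/2
x₀ = 0.82, x₁ = 1.82

Secant formula: x_{n+1} = x_n - f(x_n)(x_n - x_{n-1})/(f(x_n) - f(x_{n-1}))

Iteration 1:
  f(0.820000) = 0.321146
  f(1.820000) = 0.059109
  x_2 = 1.820000 - 0.059109×(1.820000 - 0.820000)/(0.059109 - 0.321146)
       = 2.045576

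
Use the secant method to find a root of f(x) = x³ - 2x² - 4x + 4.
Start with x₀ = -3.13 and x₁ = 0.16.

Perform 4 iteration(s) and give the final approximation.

f(x) = x³ - 2x² - 4x + 4
x₀ = -3.13, x₁ = 0.16

Secant formula: x_{n+1} = x_n - f(x_n)(x_n - x_{n-1})/(f(x_n) - f(x_{n-1}))

Iteration 1:
  f(-3.130000) = -33.738097
  f(0.160000) = 3.312896
  x_2 = 0.160000 - 3.312896×(0.160000 - (-3.130000))/(3.312896 - (-33.738097))
       = -0.134174
Iteration 2:
  f(0.160000) = 3.312896
  f(-0.134174) = 4.498274
  x_3 = -0.134174 - 4.498274×(-0.134174 - 0.160000)/(4.498274 - 3.312896)
       = 0.982157
Iteration 3:
  f(-0.134174) = 4.498274
  f(0.982157) = -0.910472
  x_4 = 0.982157 - (-0.910472)×(0.982157 - (-0.134174))/(-0.910472 - 4.498274)
       = 0.794241
Iteration 4:
  f(0.982157) = -0.910472
  f(0.794241) = 0.062419
  x_5 = 0.794241 - 0.062419×(0.794241 - 0.982157)/(0.062419 - (-0.910472))
       = 0.806298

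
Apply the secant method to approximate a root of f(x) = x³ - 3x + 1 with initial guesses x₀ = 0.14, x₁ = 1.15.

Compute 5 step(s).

f(x) = x³ - 3x + 1
x₀ = 0.14, x₁ = 1.15

Secant formula: x_{n+1} = x_n - f(x_n)(x_n - x_{n-1})/(f(x_n) - f(x_{n-1}))

Iteration 1:
  f(0.140000) = 0.582744
  f(1.150000) = -0.929125
  x_2 = 1.150000 - (-0.929125)×(1.150000 - 0.140000)/(-0.929125 - 0.582744)
       = 0.529301
Iteration 2:
  f(1.150000) = -0.929125
  f(0.529301) = -0.439613
  x_3 = 0.529301 - (-0.439613)×(0.529301 - 1.150000)/(-0.439613 - (-0.929125))
       = -0.028128
Iteration 3:
  f(0.529301) = -0.439613
  f(-0.028128) = 1.084361
  x_4 = -0.028128 - 1.084361×(-0.028128 - 0.529301)/(1.084361 - (-0.439613))
       = 0.368502
Iteration 4:
  f(-0.028128) = 1.084361
  f(0.368502) = -0.055466
  x_5 = 0.368502 - (-0.055466)×(0.368502 - (-0.028128))/(-0.055466 - 1.084361)
       = 0.349201
Iteration 5:
  f(0.368502) = -0.055466
  f(0.349201) = -0.005022
  x_6 = 0.349201 - (-0.005022)×(0.349201 - 0.368502)/(-0.005022 - (-0.055466))
       = 0.347280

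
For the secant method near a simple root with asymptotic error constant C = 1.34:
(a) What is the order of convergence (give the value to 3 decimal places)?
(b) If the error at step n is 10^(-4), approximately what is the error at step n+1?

(a) Secant method has superlinear convergence with order φ = (1+√5)/2 ≈ 1.618.
    This means |e_{n+1}| ≈ C|e_n|^1.618.

(b) With |e_n| = 10^(-4) and C = 1.34:
    |e_{n+1}| ≈ 1.34 × (10^(-4))^1.618 = 1.34 × 10^(-6.47)

(a) ≈ 1.618 (golden ratio); (b) |e_{n+1}| ≈ 4.518e-07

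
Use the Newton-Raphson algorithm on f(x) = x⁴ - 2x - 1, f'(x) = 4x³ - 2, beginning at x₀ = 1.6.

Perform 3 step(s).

f(x) = x⁴ - 2x - 1
f'(x) = 4x³ - 2
x₀ = 1.6

Newton-Raphson formula: x_{n+1} = x_n - f(x_n)/f'(x_n)

Iteration 1:
  f(1.600000) = 2.353600
  f'(1.600000) = 14.384000
  x_1 = 1.600000 - 2.353600/14.384000 = 1.436374
Iteration 2:
  f(1.436374) = 0.383921
  f'(1.436374) = 9.853930
  x_2 = 1.436374 - 0.383921/9.853930 = 1.397413
Iteration 3:
  f(1.397413) = 0.018454
  f'(1.397413) = 8.915255
  x_3 = 1.397413 - 0.018454/8.915255 = 1.395343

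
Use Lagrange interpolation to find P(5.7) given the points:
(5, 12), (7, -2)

Lagrange interpolation formula:
P(x) = Σ yᵢ × Lᵢ(x)
where Lᵢ(x) = Π_{j≠i} (x - xⱼ)/(xᵢ - xⱼ)

L_0(5.7) = (5.7 - 7)/(5 - 7) = 0.650000
L_1(5.7) = (5.7 - 5)/(7 - 5) = 0.350000

P(5.7) = 12×L_0(5.7) + (-2)×L_1(5.7)
P(5.7) = 7.100000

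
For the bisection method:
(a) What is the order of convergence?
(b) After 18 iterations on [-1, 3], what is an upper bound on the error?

(a) Bisection has linear (order 1) convergence; the error is halved each step.

(b) Error bound = (b-a)/2^n = (3 - (-1))/2^{18}
    = 4/2^{18}

(a) 1 (linear); (b) error ≤ 1.53e-05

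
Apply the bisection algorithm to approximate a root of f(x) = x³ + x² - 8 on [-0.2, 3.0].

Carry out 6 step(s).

f(x) = x³ + x² - 8
Initial interval: [-0.2, 3.0]

Iteration 1:
  c_1 = (-0.200000 + 3.000000)/2 = 1.400000
  f(c_1) = f(1.400000) = -3.296000
  f(a) × f(c) ≥ 0, new interval: [1.400000, 3.000000]
Iteration 2:
  c_2 = (1.400000 + 3.000000)/2 = 2.200000
  f(c_2) = f(2.200000) = 7.488000
  f(a) × f(c) < 0, new interval: [1.400000, 2.200000]
Iteration 3:
  c_3 = (1.400000 + 2.200000)/2 = 1.800000
  f(c_3) = f(1.800000) = 1.072000
  f(a) × f(c) < 0, new interval: [1.400000, 1.800000]
Iteration 4:
  c_4 = (1.400000 + 1.800000)/2 = 1.600000
  f(c_4) = f(1.600000) = -1.344000
  f(a) × f(c) ≥ 0, new interval: [1.600000, 1.800000]
Iteration 5:
  c_5 = (1.600000 + 1.800000)/2 = 1.700000
  f(c_5) = f(1.700000) = -0.197000
  f(a) × f(c) ≥ 0, new interval: [1.700000, 1.800000]
Iteration 6:
  c_6 = (1.700000 + 1.800000)/2 = 1.750000
  f(c_6) = f(1.750000) = 0.421875
  f(a) × f(c) < 0, new interval: [1.700000, 1.750000]

After 6 iteration(s), the approximation is c_6 = 1.750000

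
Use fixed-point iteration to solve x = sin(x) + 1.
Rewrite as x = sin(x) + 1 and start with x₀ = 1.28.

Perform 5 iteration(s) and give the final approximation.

Equation: x = sin(x) + 1
Fixed-point form: x = sin(x) + 1
x₀ = 1.28

x_1 = g(1.280000) = 1.958016
x_2 = g(1.958016) = 1.925963
x_3 = g(1.925963) = 1.937589
x_4 = g(1.937589) = 1.933482
x_5 = g(1.933482) = 1.934947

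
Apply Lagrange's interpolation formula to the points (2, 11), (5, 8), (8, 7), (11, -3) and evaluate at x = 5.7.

Lagrange interpolation formula:
P(x) = Σ yᵢ × Lᵢ(x)
where Lᵢ(x) = Π_{j≠i} (x - xⱼ)/(xᵢ - xⱼ)

L_0(5.7) = (5.7 - 5)/(2 - 5) × (5.7 - 8)/(2 - 8) × (5.7 - 11)/(2 - 11) = -0.052673
L_1(5.7) = (5.7 - 2)/(5 - 2) × (5.7 - 8)/(5 - 8) × (5.7 - 11)/(5 - 11) = 0.835241
L_2(5.7) = (5.7 - 2)/(8 - 2) × (5.7 - 5)/(8 - 5) × (5.7 - 11)/(8 - 11) = 0.254204
L_3(5.7) = (5.7 - 2)/(11 - 2) × (5.7 - 5)/(11 - 5) × (5.7 - 8)/(11 - 8) = -0.036772

P(5.7) = 11×L_0(5.7) + 8×L_1(5.7) + 7×L_2(5.7) + (-3)×L_3(5.7)
P(5.7) = 7.992265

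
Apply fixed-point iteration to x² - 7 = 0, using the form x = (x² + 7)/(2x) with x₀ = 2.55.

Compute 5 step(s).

Equation: x² - 7 = 0
Fixed-point form: x = (x² + 7)/(2x)
x₀ = 2.55

x_1 = g(2.550000) = 2.647549
x_2 = g(2.647549) = 2.645752
x_3 = g(2.645752) = 2.645751
x_4 = g(2.645751) = 2.645751
x_5 = g(2.645751) = 2.645751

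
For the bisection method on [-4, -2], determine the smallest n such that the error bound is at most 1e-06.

We need (b-a)/2^n ≤ 1e-06
(-2 - (-4))/2^n ≤ 1e-06
2/2^n ≤ 1e-06
2^n ≥ 2000000
n ≥ log₂(2000000) = 20.93
n ≥ 21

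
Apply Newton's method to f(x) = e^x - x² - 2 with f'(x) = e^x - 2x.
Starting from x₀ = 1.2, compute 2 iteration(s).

f(x) = e^x - x² - 2
f'(x) = e^x - 2x
x₀ = 1.2

Newton-Raphson formula: x_{n+1} = x_n - f(x_n)/f'(x_n)

Iteration 1:
  f(1.200000) = -0.119883
  f'(1.200000) = 0.920117
  x_1 = 1.200000 - (-0.119883)/0.920117 = 1.330291
Iteration 2:
  f(1.330291) = 0.012470
  f'(1.330291) = 1.121562
  x_2 = 1.330291 - 0.012470/1.121562 = 1.319173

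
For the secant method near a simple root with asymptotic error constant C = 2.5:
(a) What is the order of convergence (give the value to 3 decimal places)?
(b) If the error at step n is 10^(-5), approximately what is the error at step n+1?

(a) Secant method has superlinear convergence with order φ = (1+√5)/2 ≈ 1.618.
    This means |e_{n+1}| ≈ C|e_n|^1.618.

(b) With |e_n| = 10^(-5) and C = 2.5:
    |e_{n+1}| ≈ 2.5 × (10^(-5))^1.618 = 2.5 × 10^(-8.09)

(a) ≈ 1.618 (golden ratio); (b) |e_{n+1}| ≈ 2.031e-08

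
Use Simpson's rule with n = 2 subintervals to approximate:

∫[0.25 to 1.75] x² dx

f(x) = x²
a = 0.25, b = 1.75, n = 2
h = (b - a)/n = 0.750000

Simpson's rule: (h/3)[f(x₀) + 4f(x₁) + 2f(x₂) + ... + f(xₙ)]

x_0 = 0.2500, f(x_0) = 0.062500, coefficient = 1
x_1 = 1.0000, f(x_1) = 1.000000, coefficient = 4
x_2 = 1.7500, f(x_2) = 3.062500, coefficient = 1

I ≈ (0.750000/3) × 7.125000 = 1.781250
Exact value: 1.781250
Error: 0.000000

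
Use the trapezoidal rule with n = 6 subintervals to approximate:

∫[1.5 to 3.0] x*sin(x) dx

f(x) = x*sin(x)
a = 1.5, b = 3.0, n = 6
h = (b - a)/n = 0.250000

Trapezoidal rule: (h/2)[f(x₀) + 2f(x₁) + 2f(x₂) + ... + f(xₙ)]

x_0 = 1.5000, f(x_0) = 1.496242, coefficient = 1
x_1 = 1.7500, f(x_1) = 1.721975, coefficient = 2
x_2 = 2.0000, f(x_2) = 1.818595, coefficient = 2
x_3 = 2.2500, f(x_3) = 1.750665, coefficient = 2
x_4 = 2.5000, f(x_4) = 1.496180, coefficient = 2
x_5 = 2.7500, f(x_5) = 1.049568, coefficient = 2
x_6 = 3.0000, f(x_6) = 0.423360, coefficient = 1

I ≈ (0.250000/2) × 17.593569 = 2.199196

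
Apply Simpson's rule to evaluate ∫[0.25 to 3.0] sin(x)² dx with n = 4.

f(x) = sin(x)²
a = 0.25, b = 3.0, n = 4
h = (b - a)/n = 0.687500

Simpson's rule: (h/3)[f(x₀) + 4f(x₁) + 2f(x₂) + ... + f(xₙ)]

x_0 = 0.2500, f(x_0) = 0.061209, coefficient = 1
x_1 = 0.9375, f(x_1) = 0.649767, coefficient = 4
x_2 = 1.6250, f(x_2) = 0.997065, coefficient = 2
x_3 = 2.3125, f(x_3) = 0.543639, coefficient = 4
x_4 = 3.0000, f(x_4) = 0.019915, coefficient = 1

I ≈ (0.687500/3) × 6.848876 = 1.569534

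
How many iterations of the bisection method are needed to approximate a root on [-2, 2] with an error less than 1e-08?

We need (b-a)/2^n ≤ 1e-08
(2 - (-2))/2^n ≤ 1e-08
4/2^n ≤ 1e-08
2^n ≥ 400000000
n ≥ log₂(400000000) = 28.58
n ≥ 29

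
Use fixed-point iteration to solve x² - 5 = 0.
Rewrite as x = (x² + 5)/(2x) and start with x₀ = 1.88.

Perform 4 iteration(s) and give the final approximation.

Equation: x² - 5 = 0
Fixed-point form: x = (x² + 5)/(2x)
x₀ = 1.88

x_1 = g(1.880000) = 2.269787
x_2 = g(2.269787) = 2.236318
x_3 = g(2.236318) = 2.236068
x_4 = g(2.236068) = 2.236068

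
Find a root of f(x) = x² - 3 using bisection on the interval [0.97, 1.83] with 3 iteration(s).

f(x) = x² - 3
Initial interval: [0.97, 1.83]

Iteration 1:
  c_1 = (0.970000 + 1.830000)/2 = 1.400000
  f(c_1) = f(1.400000) = -1.040000
  f(a) × f(c) ≥ 0, new interval: [1.400000, 1.830000]
Iteration 2:
  c_2 = (1.400000 + 1.830000)/2 = 1.615000
  f(c_2) = f(1.615000) = -0.391775
  f(a) × f(c) ≥ 0, new interval: [1.615000, 1.830000]
Iteration 3:
  c_3 = (1.615000 + 1.830000)/2 = 1.722500
  f(c_3) = f(1.722500) = -0.032994
  f(a) × f(c) ≥ 0, new interval: [1.722500, 1.830000]

After 3 iteration(s), the approximation is c_3 = 1.722500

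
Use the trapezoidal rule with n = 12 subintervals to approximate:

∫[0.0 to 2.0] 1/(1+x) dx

f(x) = 1/(1+x)
a = 0.0, b = 2.0, n = 12
h = (b - a)/n = 0.166667

Trapezoidal rule: (h/2)[f(x₀) + 2f(x₁) + 2f(x₂) + ... + f(xₙ)]

x_0 = 0.0000, f(x_0) = 1.000000, coefficient = 1
x_1 = 0.1667, f(x_1) = 0.857143, coefficient = 2
x_2 = 0.3333, f(x_2) = 0.750000, coefficient = 2
x_3 = 0.5000, f(x_3) = 0.666667, coefficient = 2
x_4 = 0.6667, f(x_4) = 0.600000, coefficient = 2
x_5 = 0.8333, f(x_5) = 0.545455, coefficient = 2
x_6 = 1.0000, f(x_6) = 0.500000, coefficient = 2
x_7 = 1.1667, f(x_7) = 0.461538, coefficient = 2
x_8 = 1.3333, f(x_8) = 0.428571, coefficient = 2
x_9 = 1.5000, f(x_9) = 0.400000, coefficient = 2
x_10 = 1.6667, f(x_10) = 0.375000, coefficient = 2
x_11 = 1.8333, f(x_11) = 0.352941, coefficient = 2
x_12 = 2.0000, f(x_12) = 0.333333, coefficient = 1

I ≈ (0.166667/2) × 13.207964 = 1.100664
Exact value: 1.098612
Error: 0.002051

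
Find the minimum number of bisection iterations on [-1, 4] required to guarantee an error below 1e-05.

We need (b-a)/2^n ≤ 1e-05
(4 - (-1))/2^n ≤ 1e-05
5/2^n ≤ 1e-05
2^n ≥ 500000
n ≥ log₂(500000) = 18.93
n ≥ 19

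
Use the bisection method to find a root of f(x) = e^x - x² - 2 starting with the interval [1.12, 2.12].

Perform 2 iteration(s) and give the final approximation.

f(x) = e^x - x² - 2
Initial interval: [1.12, 2.12]

Iteration 1:
  c_1 = (1.120000 + 2.120000)/2 = 1.620000
  f(c_1) = f(1.620000) = 0.428690
  f(a) × f(c) < 0, new interval: [1.120000, 1.620000]
Iteration 2:
  c_2 = (1.120000 + 1.620000)/2 = 1.370000
  f(c_2) = f(1.370000) = 0.058451
  f(a) × f(c) < 0, new interval: [1.120000, 1.370000]

After 2 iteration(s), the approximation is c_2 = 1.370000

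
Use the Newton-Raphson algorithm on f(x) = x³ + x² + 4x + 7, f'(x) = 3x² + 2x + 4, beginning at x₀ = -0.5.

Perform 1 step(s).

f(x) = x³ + x² + 4x + 7
f'(x) = 3x² + 2x + 4
x₀ = -0.5

Newton-Raphson formula: x_{n+1} = x_n - f(x_n)/f'(x_n)

Iteration 1:
  f(-0.500000) = 5.125000
  f'(-0.500000) = 3.750000
  x_1 = -0.500000 - 5.125000/3.750000 = -1.866667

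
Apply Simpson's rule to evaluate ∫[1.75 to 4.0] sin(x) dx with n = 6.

f(x) = sin(x)
a = 1.75, b = 4.0, n = 6
h = (b - a)/n = 0.375000

Simpson's rule: (h/3)[f(x₀) + 4f(x₁) + 2f(x₂) + ... + f(xₙ)]

x_0 = 1.7500, f(x_0) = 0.983986, coefficient = 1
x_1 = 2.1250, f(x_1) = 0.850320, coefficient = 4
x_2 = 2.5000, f(x_2) = 0.598472, coefficient = 2
x_3 = 2.8750, f(x_3) = 0.263446, coefficient = 4
x_4 = 3.2500, f(x_4) = -0.108195, coefficient = 2
x_5 = 3.6250, f(x_5) = -0.464799, coefficient = 4
x_6 = 4.0000, f(x_6) = -0.756802, coefficient = 1

I ≈ (0.375000/3) × 3.803605 = 0.475451
Exact value: 0.475398
Error: 0.000053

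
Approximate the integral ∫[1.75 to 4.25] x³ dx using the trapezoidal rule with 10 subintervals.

f(x) = x³
a = 1.75, b = 4.25, n = 10
h = (b - a)/n = 0.250000

Trapezoidal rule: (h/2)[f(x₀) + 2f(x₁) + 2f(x₂) + ... + f(xₙ)]

x_0 = 1.7500, f(x_0) = 5.359375, coefficient = 1
x_1 = 2.0000, f(x_1) = 8.000000, coefficient = 2
x_2 = 2.2500, f(x_2) = 11.390625, coefficient = 2
x_3 = 2.5000, f(x_3) = 15.625000, coefficient = 2
x_4 = 2.7500, f(x_4) = 20.796875, coefficient = 2
x_5 = 3.0000, f(x_5) = 27.000000, coefficient = 2
x_6 = 3.2500, f(x_6) = 34.328125, coefficient = 2
x_7 = 3.5000, f(x_7) = 42.875000, coefficient = 2
x_8 = 3.7500, f(x_8) = 52.734375, coefficient = 2
x_9 = 4.0000, f(x_9) = 64.000000, coefficient = 2
x_10 = 4.2500, f(x_10) = 76.765625, coefficient = 1

I ≈ (0.250000/2) × 635.625000 = 79.453125
Exact value: 79.218750
Error: 0.234375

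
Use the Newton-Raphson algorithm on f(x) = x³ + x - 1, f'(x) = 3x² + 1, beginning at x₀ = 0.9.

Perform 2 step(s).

f(x) = x³ + x - 1
f'(x) = 3x² + 1
x₀ = 0.9

Newton-Raphson formula: x_{n+1} = x_n - f(x_n)/f'(x_n)

Iteration 1:
  f(0.900000) = 0.629000
  f'(0.900000) = 3.430000
  x_1 = 0.900000 - 0.629000/3.430000 = 0.716618
Iteration 2:
  f(0.716618) = 0.084631
  f'(0.716618) = 2.540624
  x_2 = 0.716618 - 0.084631/2.540624 = 0.683307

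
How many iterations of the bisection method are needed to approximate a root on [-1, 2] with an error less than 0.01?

We need (b-a)/2^n ≤ 0.01
(2 - (-1))/2^n ≤ 0.01
3/2^n ≤ 0.01
2^n ≥ 300
n ≥ log₂(300) = 8.23
n ≥ 9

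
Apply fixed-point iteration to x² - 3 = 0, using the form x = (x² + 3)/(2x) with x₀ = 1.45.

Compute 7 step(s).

Equation: x² - 3 = 0
Fixed-point form: x = (x² + 3)/(2x)
x₀ = 1.45

x_1 = g(1.450000) = 1.759483
x_2 = g(1.759483) = 1.732265
x_3 = g(1.732265) = 1.732051
x_4 = g(1.732051) = 1.732051
x_5 = g(1.732051) = 1.732051
x_6 = g(1.732051) = 1.732051
x_7 = g(1.732051) = 1.732051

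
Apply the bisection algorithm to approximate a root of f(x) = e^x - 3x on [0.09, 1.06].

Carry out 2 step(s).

f(x) = e^x - 3x
Initial interval: [0.09, 1.06]

Iteration 1:
  c_1 = (0.090000 + 1.060000)/2 = 0.575000
  f(c_1) = f(0.575000) = 0.052131
  f(a) × f(c) ≥ 0, new interval: [0.575000, 1.060000]
Iteration 2:
  c_2 = (0.575000 + 1.060000)/2 = 0.817500
  f(c_2) = f(0.817500) = -0.187669
  f(a) × f(c) < 0, new interval: [0.575000, 0.817500]

After 2 iteration(s), the approximation is c_2 = 0.817500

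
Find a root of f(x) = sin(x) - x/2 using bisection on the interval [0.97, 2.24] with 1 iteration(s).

f(x) = sin(x) - x/2
Initial interval: [0.97, 2.24]

Iteration 1:
  c_1 = (0.970000 + 2.240000)/2 = 1.605000
  f(c_1) = f(1.605000) = 0.196915
  f(a) × f(c) ≥ 0, new interval: [1.605000, 2.240000]

After 1 iteration(s), the approximation is c_1 = 1.605000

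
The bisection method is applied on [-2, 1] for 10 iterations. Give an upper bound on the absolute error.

Bisection error bound: |error| ≤ (b-a)/2^n
|error| ≤ (1 - (-2))/2^10 = 3/2^10
|error| ≤ 0.0029296875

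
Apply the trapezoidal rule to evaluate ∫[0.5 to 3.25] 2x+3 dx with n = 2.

f(x) = 2x+3
a = 0.5, b = 3.25, n = 2
h = (b - a)/n = 1.375000

Trapezoidal rule: (h/2)[f(x₀) + 2f(x₁) + 2f(x₂) + ... + f(xₙ)]

x_0 = 0.5000, f(x_0) = 4.000000, coefficient = 1
x_1 = 1.8750, f(x_1) = 6.750000, coefficient = 2
x_2 = 3.2500, f(x_2) = 9.500000, coefficient = 1

I ≈ (1.375000/2) × 27.000000 = 18.562500
Exact value: 18.562500
Error: 0.000000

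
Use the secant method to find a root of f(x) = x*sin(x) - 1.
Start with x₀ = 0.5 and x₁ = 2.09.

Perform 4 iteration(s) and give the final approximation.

f(x) = x*sin(x) - 1
x₀ = 0.5, x₁ = 2.09

Secant formula: x_{n+1} = x_n - f(x_n)(x_n - x_{n-1})/(f(x_n) - f(x_{n-1}))

Iteration 1:
  f(0.500000) = -0.760287
  f(2.090000) = 0.814568
  x_2 = 2.090000 - 0.814568×(2.090000 - 0.500000)/(0.814568 - (-0.760287))
       = 1.267598
Iteration 2:
  f(2.090000) = 0.814568
  f(1.267598) = 0.209779
  x_3 = 1.267598 - 0.209779×(1.267598 - 2.090000)/(0.209779 - 0.814568)
       = 0.982338
Iteration 3:
  f(1.267598) = 0.209779
  f(0.982338) = -0.182894
  x_4 = 0.982338 - (-0.182894)×(0.982338 - 1.267598)/(-0.182894 - 0.209779)
       = 1.115203
Iteration 4:
  f(0.982338) = -0.182894
  f(1.115203) = 0.001452
  x_5 = 1.115203 - 0.001452×(1.115203 - 0.982338)/(0.001452 - (-0.182894))
       = 1.114156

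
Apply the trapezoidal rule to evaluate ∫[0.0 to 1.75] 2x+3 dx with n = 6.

f(x) = 2x+3
a = 0.0, b = 1.75, n = 6
h = (b - a)/n = 0.291667

Trapezoidal rule: (h/2)[f(x₀) + 2f(x₁) + 2f(x₂) + ... + f(xₙ)]

x_0 = 0.0000, f(x_0) = 3.000000, coefficient = 1
x_1 = 0.2917, f(x_1) = 3.583333, coefficient = 2
x_2 = 0.5833, f(x_2) = 4.166667, coefficient = 2
x_3 = 0.8750, f(x_3) = 4.750000, coefficient = 2
x_4 = 1.1667, f(x_4) = 5.333333, coefficient = 2
x_5 = 1.4583, f(x_5) = 5.916667, coefficient = 2
x_6 = 1.7500, f(x_6) = 6.500000, coefficient = 1

I ≈ (0.291667/2) × 57.000000 = 8.312500
Exact value: 8.312500
Error: 0.000000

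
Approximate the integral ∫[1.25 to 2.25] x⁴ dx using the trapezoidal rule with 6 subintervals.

f(x) = x⁴
a = 1.25, b = 2.25, n = 6
h = (b - a)/n = 0.166667

Trapezoidal rule: (h/2)[f(x₀) + 2f(x₁) + 2f(x₂) + ... + f(xₙ)]

x_0 = 1.2500, f(x_0) = 2.441406, coefficient = 1
x_1 = 1.4167, f(x_1) = 4.027826, coefficient = 2
x_2 = 1.5833, f(x_2) = 6.284770, coefficient = 2
x_3 = 1.7500, f(x_3) = 9.378906, coefficient = 2
x_4 = 1.9167, f(x_4) = 13.495419, coefficient = 2
x_5 = 2.0833, f(x_5) = 18.838011, coefficient = 2
x_6 = 2.2500, f(x_6) = 25.628906, coefficient = 1

I ≈ (0.166667/2) × 132.120177 = 11.010015
Exact value: 10.922656
Error: 0.087359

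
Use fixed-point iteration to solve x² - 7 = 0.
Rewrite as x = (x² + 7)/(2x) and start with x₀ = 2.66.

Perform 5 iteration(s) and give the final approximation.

Equation: x² - 7 = 0
Fixed-point form: x = (x² + 7)/(2x)
x₀ = 2.66

x_1 = g(2.660000) = 2.645789
x_2 = g(2.645789) = 2.645751
x_3 = g(2.645751) = 2.645751
x_4 = g(2.645751) = 2.645751
x_5 = g(2.645751) = 2.645751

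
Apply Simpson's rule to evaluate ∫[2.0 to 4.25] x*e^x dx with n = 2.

f(x) = x*e^x
a = 2.0, b = 4.25, n = 2
h = (b - a)/n = 1.125000

Simpson's rule: (h/3)[f(x₀) + 4f(x₁) + 2f(x₂) + ... + f(xₙ)]

x_0 = 2.0000, f(x_0) = 14.778112, coefficient = 1
x_1 = 3.1250, f(x_1) = 71.124672, coefficient = 4
x_2 = 4.2500, f(x_2) = 297.948002, coefficient = 1

I ≈ (1.125000/3) × 597.224803 = 223.959301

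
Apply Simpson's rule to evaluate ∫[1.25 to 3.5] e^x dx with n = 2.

f(x) = e^x
a = 1.25, b = 3.5, n = 2
h = (b - a)/n = 1.125000

Simpson's rule: (h/3)[f(x₀) + 4f(x₁) + 2f(x₂) + ... + f(xₙ)]

x_0 = 1.2500, f(x_0) = 3.490343, coefficient = 1
x_1 = 2.3750, f(x_1) = 10.751013, coefficient = 4
x_2 = 3.5000, f(x_2) = 33.115452, coefficient = 1

I ≈ (1.125000/3) × 79.609848 = 29.853693
Exact value: 29.625109
Error: 0.228584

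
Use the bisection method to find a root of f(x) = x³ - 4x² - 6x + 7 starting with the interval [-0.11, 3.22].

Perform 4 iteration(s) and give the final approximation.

f(x) = x³ - 4x² - 6x + 7
Initial interval: [-0.11, 3.22]

Iteration 1:
  c_1 = (-0.110000 + 3.220000)/2 = 1.555000
  f(c_1) = f(1.555000) = -8.242071
  f(a) × f(c) < 0, new interval: [-0.110000, 1.555000]
Iteration 2:
  c_2 = (-0.110000 + 1.555000)/2 = 0.722500
  f(c_2) = f(0.722500) = 0.954125
  f(a) × f(c) ≥ 0, new interval: [0.722500, 1.555000]
Iteration 3:
  c_3 = (0.722500 + 1.555000)/2 = 1.138750
  f(c_3) = f(1.138750) = -3.542830
  f(a) × f(c) < 0, new interval: [0.722500, 1.138750]
Iteration 4:
  c_4 = (0.722500 + 1.138750)/2 = 0.930625
  f(c_4) = f(0.930625) = -1.242022
  f(a) × f(c) < 0, new interval: [0.722500, 0.930625]

After 4 iteration(s), the approximation is c_4 = 0.930625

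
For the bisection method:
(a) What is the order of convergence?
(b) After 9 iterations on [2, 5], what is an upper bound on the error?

(a) Bisection has linear (order 1) convergence; the error is halved each step.

(b) Error bound = (b-a)/2^n = (5 - 2)/2^{9}
    = 3/2^{9}

(a) 1 (linear); (b) error ≤ 5.86e-03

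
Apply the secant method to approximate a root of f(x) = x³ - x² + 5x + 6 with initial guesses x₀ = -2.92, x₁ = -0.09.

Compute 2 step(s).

f(x) = x³ - x² + 5x + 6
x₀ = -2.92, x₁ = -0.09

Secant formula: x_{n+1} = x_n - f(x_n)(x_n - x_{n-1})/(f(x_n) - f(x_{n-1}))

Iteration 1:
  f(-2.920000) = -42.023488
  f(-0.090000) = 5.541171
  x_2 = -0.090000 - 5.541171×(-0.090000 - (-2.920000))/(5.541171 - (-42.023488))
       = -0.419688
Iteration 2:
  f(-0.090000) = 5.541171
  f(-0.419688) = 3.651497
  x_3 = -0.419688 - 3.651497×(-0.419688 - (-0.090000))/(3.651497 - 5.541171)
       = -1.056759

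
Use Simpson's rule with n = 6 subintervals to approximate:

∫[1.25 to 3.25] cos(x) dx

f(x) = cos(x)
a = 1.25, b = 3.25, n = 6
h = (b - a)/n = 0.333333

Simpson's rule: (h/3)[f(x₀) + 4f(x₁) + 2f(x₂) + ... + f(xₙ)]

x_0 = 1.2500, f(x_0) = 0.315322, coefficient = 1
x_1 = 1.5833, f(x_1) = -0.012537, coefficient = 4
x_2 = 1.9167, f(x_2) = -0.339016, coefficient = 2
x_3 = 2.2500, f(x_3) = -0.628174, coefficient = 4
x_4 = 2.5833, f(x_4) = -0.848178, coefficient = 2
x_5 = 2.9167, f(x_5) = -0.974811, coefficient = 4
x_6 = 3.2500, f(x_6) = -0.994130, coefficient = 1

I ≈ (0.333333/3) × -9.515279 = -1.057253
Exact value: -1.057180
Error: 0.000073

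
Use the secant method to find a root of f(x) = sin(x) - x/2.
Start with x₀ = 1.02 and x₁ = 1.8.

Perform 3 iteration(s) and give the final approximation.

f(x) = sin(x) - x/2
x₀ = 1.02, x₁ = 1.8

Secant formula: x_{n+1} = x_n - f(x_n)(x_n - x_{n-1})/(f(x_n) - f(x_{n-1}))

Iteration 1:
  f(1.020000) = 0.342108
  f(1.800000) = 0.073848
  x_2 = 1.800000 - 0.073848×(1.800000 - 1.020000)/(0.073848 - 0.342108)
       = 2.014721
Iteration 2:
  f(1.800000) = 0.073848
  f(2.014721) = -0.104288
  x_3 = 2.014721 - (-0.104288)×(2.014721 - 1.800000)/(-0.104288 - 0.073848)
       = 1.889015
Iteration 3:
  f(2.014721) = -0.104288
  f(1.889015) = 0.005287
  x_4 = 1.889015 - 0.005287×(1.889015 - 2.014721)/(0.005287 - (-0.104288))
       = 1.895080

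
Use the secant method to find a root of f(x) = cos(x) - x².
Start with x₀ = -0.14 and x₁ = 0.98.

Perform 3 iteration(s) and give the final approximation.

f(x) = cos(x) - x²
x₀ = -0.14, x₁ = 0.98

Secant formula: x_{n+1} = x_n - f(x_n)(x_n - x_{n-1})/(f(x_n) - f(x_{n-1}))

Iteration 1:
  f(-0.140000) = 0.970616
  f(0.980000) = -0.403377
  x_2 = 0.980000 - (-0.403377)×(0.980000 - (-0.140000))/(-0.403377 - 0.970616)
       = 0.651190
Iteration 2:
  f(0.980000) = -0.403377
  f(0.651190) = 0.371315
  x_3 = 0.651190 - 0.371315×(0.651190 - 0.980000)/(0.371315 - (-0.403377))
       = 0.808791
Iteration 3:
  f(0.651190) = 0.371315
  f(0.808791) = 0.036232
  x_4 = 0.808791 - 0.036232×(0.808791 - 0.651190)/(0.036232 - 0.371315)
       = 0.825832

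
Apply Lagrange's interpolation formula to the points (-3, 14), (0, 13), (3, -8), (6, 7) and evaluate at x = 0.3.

Lagrange interpolation formula:
P(x) = Σ yᵢ × Lᵢ(x)
where Lᵢ(x) = Π_{j≠i} (x - xⱼ)/(xᵢ - xⱼ)

L_0(0.3) = (0.3 - 0)/(-3 - 0) × (0.3 - 3)/(-3 - 3) × (0.3 - 6)/(-3 - 6) = -0.028500
L_1(0.3) = (0.3 - (-3))/(0 - (-3)) × (0.3 - 3)/(0 - 3) × (0.3 - 6)/(0 - 6) = 0.940500
L_2(0.3) = (0.3 - (-3))/(3 - (-3)) × (0.3 - 0)/(3 - 0) × (0.3 - 6)/(3 - 6) = 0.104500
L_3(0.3) = (0.3 - (-3))/(6 - (-3)) × (0.3 - 0)/(6 - 0) × (0.3 - 3)/(6 - 3) = -0.016500

P(0.3) = 14×L_0(0.3) + 13×L_1(0.3) + (-8)×L_2(0.3) + 7×L_3(0.3)
P(0.3) = 10.876000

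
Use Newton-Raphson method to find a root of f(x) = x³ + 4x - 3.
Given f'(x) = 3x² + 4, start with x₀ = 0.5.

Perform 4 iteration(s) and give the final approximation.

f(x) = x³ + 4x - 3
f'(x) = 3x² + 4
x₀ = 0.5

Newton-Raphson formula: x_{n+1} = x_n - f(x_n)/f'(x_n)

Iteration 1:
  f(0.500000) = -0.875000
  f'(0.500000) = 4.750000
  x_1 = 0.500000 - (-0.875000)/4.750000 = 0.684211
Iteration 2:
  f(0.684211) = 0.057151
  f'(0.684211) = 5.404432
  x_2 = 0.684211 - 0.057151/5.404432 = 0.673636
Iteration 3:
  f(0.673636) = 0.000228
  f'(0.673636) = 5.361355
  x_3 = 0.673636 - 0.000228/5.361355 = 0.673593
Iteration 4:
  f(0.673593) = 0.000000
  f'(0.673593) = 5.361183
  x_4 = 0.673593 - 0.000000/5.361183 = 0.673593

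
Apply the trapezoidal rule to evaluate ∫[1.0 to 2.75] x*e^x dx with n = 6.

f(x) = x*e^x
a = 1.0, b = 2.75, n = 6
h = (b - a)/n = 0.291667

Trapezoidal rule: (h/2)[f(x₀) + 2f(x₁) + 2f(x₂) + ... + f(xₙ)]

x_0 = 1.0000, f(x_0) = 2.718282, coefficient = 1
x_1 = 1.2917, f(x_1) = 4.700176, coefficient = 2
x_2 = 1.5833, f(x_2) = 7.712679, coefficient = 2
x_3 = 1.8750, f(x_3) = 12.226536, coefficient = 2
x_4 = 2.1667, f(x_4) = 18.913133, coefficient = 2
x_5 = 2.4583, f(x_5) = 28.726411, coefficient = 2
x_6 = 2.7500, f(x_6) = 43.017238, coefficient = 1

I ≈ (0.291667/2) × 190.293391 = 27.751120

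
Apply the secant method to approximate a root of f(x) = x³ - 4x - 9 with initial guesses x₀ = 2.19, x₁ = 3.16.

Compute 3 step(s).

f(x) = x³ - 4x - 9
x₀ = 2.19, x₁ = 3.16

Secant formula: x_{n+1} = x_n - f(x_n)(x_n - x_{n-1})/(f(x_n) - f(x_{n-1}))

Iteration 1:
  f(2.190000) = -7.256541
  f(3.160000) = 9.914496
  x_2 = 3.160000 - 9.914496×(3.160000 - 2.190000)/(9.914496 - (-7.256541))
       = 2.599925
Iteration 2:
  f(3.160000) = 9.914496
  f(2.599925) = -1.825214
  x_3 = 2.599925 - (-1.825214)×(2.599925 - 3.160000)/(-1.825214 - 9.914496)
       = 2.687002
Iteration 3:
  f(2.599925) = -1.825214
  f(2.687002) = -0.347905
  x_4 = 2.687002 - (-0.347905)×(2.687002 - 2.599925)/(-0.347905 - (-1.825214))
       = 2.707509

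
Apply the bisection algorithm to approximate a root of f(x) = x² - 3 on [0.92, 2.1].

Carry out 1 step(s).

f(x) = x² - 3
Initial interval: [0.92, 2.1]

Iteration 1:
  c_1 = (0.920000 + 2.100000)/2 = 1.510000
  f(c_1) = f(1.510000) = -0.719900
  f(a) × f(c) ≥ 0, new interval: [1.510000, 2.100000]

After 1 iteration(s), the approximation is c_1 = 1.510000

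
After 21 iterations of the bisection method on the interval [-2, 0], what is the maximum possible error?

Bisection error bound: |error| ≤ (b-a)/2^n
|error| ≤ (0 - (-2))/2^21 = 2/2^21
|error| ≤ 0.0000009537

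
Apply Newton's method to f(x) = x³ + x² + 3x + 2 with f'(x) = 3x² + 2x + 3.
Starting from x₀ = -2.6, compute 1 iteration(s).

f(x) = x³ + x² + 3x + 2
f'(x) = 3x² + 2x + 3
x₀ = -2.6

Newton-Raphson formula: x_{n+1} = x_n - f(x_n)/f'(x_n)

Iteration 1:
  f(-2.600000) = -16.616000
  f'(-2.600000) = 18.080000
  x_1 = -2.600000 - (-16.616000)/18.080000 = -1.680973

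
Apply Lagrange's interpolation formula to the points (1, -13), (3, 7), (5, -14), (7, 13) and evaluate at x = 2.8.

Lagrange interpolation formula:
P(x) = Σ yᵢ × Lᵢ(x)
where Lᵢ(x) = Π_{j≠i} (x - xⱼ)/(xᵢ - xⱼ)

L_0(2.8) = (2.8 - 3)/(1 - 3) × (2.8 - 5)/(1 - 5) × (2.8 - 7)/(1 - 7) = 0.038500
L_1(2.8) = (2.8 - 1)/(3 - 1) × (2.8 - 5)/(3 - 5) × (2.8 - 7)/(3 - 7) = 1.039500
L_2(2.8) = (2.8 - 1)/(5 - 1) × (2.8 - 3)/(5 - 3) × (2.8 - 7)/(5 - 7) = -0.094500
L_3(2.8) = (2.8 - 1)/(7 - 1) × (2.8 - 3)/(7 - 3) × (2.8 - 5)/(7 - 5) = 0.016500

P(2.8) = (-13)×L_0(2.8) + 7×L_1(2.8) + (-14)×L_2(2.8) + 13×L_3(2.8)
P(2.8) = 8.313500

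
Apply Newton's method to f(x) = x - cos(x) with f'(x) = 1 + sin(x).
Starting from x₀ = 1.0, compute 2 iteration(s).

f(x) = x - cos(x)
f'(x) = 1 + sin(x)
x₀ = 1.0

Newton-Raphson formula: x_{n+1} = x_n - f(x_n)/f'(x_n)

Iteration 1:
  f(1.000000) = 0.459698
  f'(1.000000) = 1.841471
  x_1 = 1.000000 - 0.459698/1.841471 = 0.750364
Iteration 2:
  f(0.750364) = 0.018923
  f'(0.750364) = 1.681905
  x_2 = 0.750364 - 0.018923/1.681905 = 0.739113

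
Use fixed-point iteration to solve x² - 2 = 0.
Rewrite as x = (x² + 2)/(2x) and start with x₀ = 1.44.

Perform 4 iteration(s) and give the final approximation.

Equation: x² - 2 = 0
Fixed-point form: x = (x² + 2)/(2x)
x₀ = 1.44

x_1 = g(1.440000) = 1.414444
x_2 = g(1.414444) = 1.414214
x_3 = g(1.414214) = 1.414214
x_4 = g(1.414214) = 1.414214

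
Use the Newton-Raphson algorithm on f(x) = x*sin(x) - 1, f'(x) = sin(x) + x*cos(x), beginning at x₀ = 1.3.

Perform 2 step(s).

f(x) = x*sin(x) - 1
f'(x) = sin(x) + x*cos(x)
x₀ = 1.3

Newton-Raphson formula: x_{n+1} = x_n - f(x_n)/f'(x_n)

Iteration 1:
  f(1.300000) = 0.252626
  f'(1.300000) = 1.311307
  x_1 = 1.300000 - 0.252626/1.311307 = 1.107348
Iteration 2:
  f(1.107348) = -0.009459
  f'(1.107348) = 1.389540
  x_2 = 1.107348 - (-0.009459)/1.389540 = 1.114155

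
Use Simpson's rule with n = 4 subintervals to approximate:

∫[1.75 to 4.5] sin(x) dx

f(x) = sin(x)
a = 1.75, b = 4.5, n = 4
h = (b - a)/n = 0.687500

Simpson's rule: (h/3)[f(x₀) + 4f(x₁) + 2f(x₂) + ... + f(xₙ)]

x_0 = 1.7500, f(x_0) = 0.983986, coefficient = 1
x_1 = 2.4375, f(x_1) = 0.647343, coefficient = 4
x_2 = 3.1250, f(x_2) = 0.016592, coefficient = 2
x_3 = 3.8125, f(x_3) = -0.621697, coefficient = 4
x_4 = 4.5000, f(x_4) = -0.977530, coefficient = 1

I ≈ (0.687500/3) × 0.142222 = 0.032593
Exact value: 0.032550
Error: 0.000043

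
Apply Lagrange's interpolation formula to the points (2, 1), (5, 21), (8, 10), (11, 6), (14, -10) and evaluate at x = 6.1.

Lagrange interpolation formula:
P(x) = Σ yᵢ × Lᵢ(x)
where Lᵢ(x) = Π_{j≠i} (x - xⱼ)/(xᵢ - xⱼ)

L_0(6.1) = (6.1 - 5)/(2 - 5) × (6.1 - 8)/(2 - 8) × (6.1 - 11)/(2 - 11) × (6.1 - 14)/(2 - 14) = -0.041617
L_1(6.1) = (6.1 - 2)/(5 - 2) × (6.1 - 8)/(5 - 8) × (6.1 - 11)/(5 - 11) × (6.1 - 14)/(5 - 14) = 0.620475
L_2(6.1) = (6.1 - 2)/(8 - 2) × (6.1 - 5)/(8 - 5) × (6.1 - 11)/(8 - 11) × (6.1 - 14)/(8 - 14) = 0.538834
L_3(6.1) = (6.1 - 2)/(11 - 2) × (6.1 - 5)/(11 - 5) × (6.1 - 8)/(11 - 8) × (6.1 - 14)/(11 - 14) = -0.139290
L_4(6.1) = (6.1 - 2)/(14 - 2) × (6.1 - 5)/(14 - 5) × (6.1 - 8)/(14 - 8) × (6.1 - 11)/(14 - 11) = 0.021599

P(6.1) = 1×L_0(6.1) + 21×L_1(6.1) + 10×L_2(6.1) + 6×L_3(6.1) + (-10)×L_4(6.1)
P(6.1) = 17.324966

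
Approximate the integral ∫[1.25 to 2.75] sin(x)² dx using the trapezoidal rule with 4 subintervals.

f(x) = sin(x)²
a = 1.25, b = 2.75, n = 4
h = (b - a)/n = 0.375000

Trapezoidal rule: (h/2)[f(x₀) + 2f(x₁) + 2f(x₂) + ... + f(xₙ)]

x_0 = 1.2500, f(x_0) = 0.900572, coefficient = 1
x_1 = 1.6250, f(x_1) = 0.997065, coefficient = 2
x_2 = 2.0000, f(x_2) = 0.826822, coefficient = 2
x_3 = 2.3750, f(x_3) = 0.481199, coefficient = 2
x_4 = 2.7500, f(x_4) = 0.145665, coefficient = 1

I ≈ (0.375000/2) × 5.656408 = 1.060577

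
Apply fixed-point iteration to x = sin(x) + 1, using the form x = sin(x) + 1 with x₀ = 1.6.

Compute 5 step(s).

Equation: x = sin(x) + 1
Fixed-point form: x = sin(x) + 1
x₀ = 1.6

x_1 = g(1.600000) = 1.999574
x_2 = g(1.999574) = 1.909475
x_3 = g(1.909475) = 1.943195
x_4 = g(1.943195) = 1.931457
x_5 = g(1.931457) = 1.935664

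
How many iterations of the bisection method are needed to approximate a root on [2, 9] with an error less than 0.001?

We need (b-a)/2^n ≤ 0.001
(9 - 2)/2^n ≤ 0.001
7/2^n ≤ 0.001
2^n ≥ 7000
n ≥ log₂(7000) = 12.77
n ≥ 13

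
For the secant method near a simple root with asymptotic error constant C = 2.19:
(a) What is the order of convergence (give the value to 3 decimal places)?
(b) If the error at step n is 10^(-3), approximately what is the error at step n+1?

(a) Secant method has superlinear convergence with order φ = (1+√5)/2 ≈ 1.618.
    This means |e_{n+1}| ≈ C|e_n|^1.618.

(b) With |e_n| = 10^(-3) and C = 2.19:
    |e_{n+1}| ≈ 2.19 × (10^(-3))^1.618 = 2.19 × 10^(-4.85)

(a) ≈ 1.618 (golden ratio); (b) |e_{n+1}| ≈ 3.064e-05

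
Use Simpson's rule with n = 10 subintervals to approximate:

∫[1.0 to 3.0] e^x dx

f(x) = e^x
a = 1.0, b = 3.0, n = 10
h = (b - a)/n = 0.200000

Simpson's rule: (h/3)[f(x₀) + 4f(x₁) + 2f(x₂) + ... + f(xₙ)]

x_0 = 1.0000, f(x_0) = 2.718282, coefficient = 1
x_1 = 1.2000, f(x_1) = 3.320117, coefficient = 4
x_2 = 1.4000, f(x_2) = 4.055200, coefficient = 2
x_3 = 1.6000, f(x_3) = 4.953032, coefficient = 4
x_4 = 1.8000, f(x_4) = 6.049647, coefficient = 2
x_5 = 2.0000, f(x_5) = 7.389056, coefficient = 4
x_6 = 2.2000, f(x_6) = 9.025013, coefficient = 2
x_7 = 2.4000, f(x_7) = 11.023176, coefficient = 4
x_8 = 2.6000, f(x_8) = 13.463738, coefficient = 2
x_9 = 2.8000, f(x_9) = 16.444647, coefficient = 4
x_10 = 3.0000, f(x_10) = 20.085537, coefficient = 1

I ≈ (0.200000/3) × 260.511131 = 17.367409
Exact value: 17.367255
Error: 0.000154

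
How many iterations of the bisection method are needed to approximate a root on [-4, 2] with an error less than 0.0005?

We need (b-a)/2^n ≤ 0.0005
(2 - (-4))/2^n ≤ 0.0005
6/2^n ≤ 0.0005
2^n ≥ 12000
n ≥ log₂(12000) = 13.55
n ≥ 14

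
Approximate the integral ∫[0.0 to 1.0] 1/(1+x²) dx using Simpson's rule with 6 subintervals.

f(x) = 1/(1+x²)
a = 0.0, b = 1.0, n = 6
h = (b - a)/n = 0.166667

Simpson's rule: (h/3)[f(x₀) + 4f(x₁) + 2f(x₂) + ... + f(xₙ)]

x_0 = 0.0000, f(x_0) = 1.000000, coefficient = 1
x_1 = 0.1667, f(x_1) = 0.972973, coefficient = 4
x_2 = 0.3333, f(x_2) = 0.900000, coefficient = 2
x_3 = 0.5000, f(x_3) = 0.800000, coefficient = 4
x_4 = 0.6667, f(x_4) = 0.692308, coefficient = 2
x_5 = 0.8333, f(x_5) = 0.590164, coefficient = 4
x_6 = 1.0000, f(x_6) = 0.500000, coefficient = 1

I ≈ (0.166667/3) × 14.137163 = 0.785398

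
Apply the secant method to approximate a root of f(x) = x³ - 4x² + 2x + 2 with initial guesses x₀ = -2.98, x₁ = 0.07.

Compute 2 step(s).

f(x) = x³ - 4x² + 2x + 2
x₀ = -2.98, x₁ = 0.07

Secant formula: x_{n+1} = x_n - f(x_n)(x_n - x_{n-1})/(f(x_n) - f(x_{n-1}))

Iteration 1:
  f(-2.980000) = -65.945192
  f(0.070000) = 2.120743
  x_2 = 0.070000 - 2.120743×(0.070000 - (-2.980000))/(2.120743 - (-65.945192))
       = -0.025029
Iteration 2:
  f(0.070000) = 2.120743
  f(-0.025029) = 1.947420
  x_3 = -0.025029 - 1.947420×(-0.025029 - 0.070000)/(1.947420 - 2.120743)
       = -1.092757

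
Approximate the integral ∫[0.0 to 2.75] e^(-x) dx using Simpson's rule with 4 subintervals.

f(x) = e^(-x)
a = 0.0, b = 2.75, n = 4
h = (b - a)/n = 0.687500

Simpson's rule: (h/3)[f(x₀) + 4f(x₁) + 2f(x₂) + ... + f(xₙ)]

x_0 = 0.0000, f(x_0) = 1.000000, coefficient = 1
x_1 = 0.6875, f(x_1) = 0.502832, coefficient = 4
x_2 = 1.3750, f(x_2) = 0.252840, coefficient = 2
x_3 = 2.0625, f(x_3) = 0.127136, coefficient = 4
x_4 = 2.7500, f(x_4) = 0.063928, coefficient = 1

I ≈ (0.687500/3) × 4.089476 = 0.937172
Exact value: 0.936072
Error: 0.001100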